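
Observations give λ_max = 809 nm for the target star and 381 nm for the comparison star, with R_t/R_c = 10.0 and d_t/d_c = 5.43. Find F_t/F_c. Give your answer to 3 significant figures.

Wien's law: T_t/T_c = λ_c/λ_t = 381/809 = 0.4710.
L_t/L_c = (R_t/R_c)²(T_t/T_c)⁴ = (10.0)²(0.4710)⁴ = 4.919.
F_t/F_c = (L_t/L_c)/(d_t/d_c)² = 4.919/(5.43)² = 0.1668.

0.167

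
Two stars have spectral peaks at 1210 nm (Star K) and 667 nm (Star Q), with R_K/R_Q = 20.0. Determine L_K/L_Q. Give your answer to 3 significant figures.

Wien's law gives T ∝ 1/λ_max, so T_K/T_Q = λ_Q/λ_K = 667/1210 = 0.5512.
Then L ∝ R²T⁴ gives L_K/L_Q = (20.0)² × (0.5512)⁴ = 400.0 × 0.09233 = 36.93.

36.9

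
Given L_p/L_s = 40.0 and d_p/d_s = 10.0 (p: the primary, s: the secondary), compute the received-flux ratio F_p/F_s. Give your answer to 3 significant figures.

F = L/(4πd²), so F_p/F_s = (L_p/L_s) / (d_p/d_s)²
= 40.0 / (10.0)² = 40.0 / 100.0 = 0.4000.

0.400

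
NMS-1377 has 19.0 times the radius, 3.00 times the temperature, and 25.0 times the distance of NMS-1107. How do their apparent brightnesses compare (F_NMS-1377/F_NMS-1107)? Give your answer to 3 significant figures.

L_NMS-1377/L_NMS-1107 = (R_NMS-1377/R_NMS-1107)²(T_NMS-1377/T_NMS-1107)⁴ = (19.0)² × (3.00)⁴ = 2.924×10^4.
F_NMS-1377/F_NMS-1107 = (L_NMS-1377/L_NMS-1107)/(d_NMS-1377/d_NMS-1107)² = 2.924×10^4 / (25.0)² = 46.79.

46.8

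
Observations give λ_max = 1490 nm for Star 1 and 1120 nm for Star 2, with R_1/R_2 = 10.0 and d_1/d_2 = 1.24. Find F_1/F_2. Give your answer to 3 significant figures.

Wien's law: T_1/T_2 = λ_2/λ_1 = 1120/1490 = 0.7517.
L_1/L_2 = (R_1/R_2)²(T_1/T_2)⁴ = (10.0)²(0.7517)⁴ = 31.92.
F_1/F_2 = (L_1/L_2)/(d_1/d_2)² = 31.92/(1.24)² = 20.76.

20.8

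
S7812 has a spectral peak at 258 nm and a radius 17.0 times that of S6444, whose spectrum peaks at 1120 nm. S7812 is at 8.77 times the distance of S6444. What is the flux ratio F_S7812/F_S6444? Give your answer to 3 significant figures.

1.33×10^3

Wien's law: T_S7812/T_S6444 = λ_S6444/λ_S7812 = 1120/258 = 4.341.
L_S7812/L_S6444 = (R_S7812/R_S6444)²(T_S7812/T_S6444)⁴ = (17.0)²(4.341)⁴ = 1.026×10^5.
F_S7812/F_S6444 = (L_S7812/L_S6444)/(d_S7812/d_S6444)² = 1.026×10^5/(8.77)² = 1334.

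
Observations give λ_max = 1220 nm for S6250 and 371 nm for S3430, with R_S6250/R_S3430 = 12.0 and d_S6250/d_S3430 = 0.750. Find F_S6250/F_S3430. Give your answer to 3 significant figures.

2.19

Wien's law: T_S6250/T_S3430 = λ_S3430/λ_S6250 = 371/1220 = 0.3041.
L_S6250/L_S3430 = (R_S6250/R_S3430)²(T_S6250/T_S3430)⁴ = (12.0)²(0.3041)⁴ = 1.231.
F_S6250/F_S3430 = (L_S6250/L_S3430)/(d_S6250/d_S3430)² = 1.231/(0.750)² = 2.189.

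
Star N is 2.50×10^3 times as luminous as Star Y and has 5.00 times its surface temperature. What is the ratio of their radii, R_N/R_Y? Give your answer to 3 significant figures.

L ∝ R²T⁴ gives R ∝ √L / T², so
R_N/R_Y = √(2.50×10^3) / (5.00)² = 50.00 / 25.00 = 2.000.

2.00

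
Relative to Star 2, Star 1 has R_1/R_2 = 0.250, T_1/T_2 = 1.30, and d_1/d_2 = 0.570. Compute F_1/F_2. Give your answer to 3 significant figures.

0.549

L_1/L_2 = (R_1/R_2)²(T_1/T_2)⁴ = (0.250)² × (1.30)⁴ = 0.1785.
F_1/F_2 = (L_1/L_2)/(d_1/d_2)² = 0.1785 / (0.570)² = 0.5494.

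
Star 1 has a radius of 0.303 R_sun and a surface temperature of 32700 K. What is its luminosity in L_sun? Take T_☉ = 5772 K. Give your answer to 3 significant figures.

94.6 L_sun

L/L_☉ = (R/R_☉)² (T/T_☉)⁴ = (0.303)² × (32700/5772)⁴
       = 0.09181 × (5.665)⁴ = 0.09181 × 1030 = 94.57.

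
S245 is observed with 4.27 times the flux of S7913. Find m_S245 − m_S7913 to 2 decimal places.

m_S245 − m_S7913 = −2.5 log₁₀(F_S245/F_S7913) = −2.5 log₁₀(4.27) = −2.5 × (0.630) = -1.576.

-1.58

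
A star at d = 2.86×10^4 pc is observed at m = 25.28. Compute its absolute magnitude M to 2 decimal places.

8.00

M = m − 5 log₁₀(d/10 pc) = 25.28 − 5 log₁₀(2.86×10^4/10)
  = 25.28 − 5 × 3.456 = 25.28 − 17.28 = 8.00.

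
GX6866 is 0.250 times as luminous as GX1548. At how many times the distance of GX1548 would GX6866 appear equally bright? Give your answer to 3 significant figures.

0.500

Equal flux requires L_GX6866/d_GX6866² = L_GX1548/d_GX1548², so d_GX6866/d_GX1548 = √(L_GX6866/L_GX1548)
= √(0.250) = 0.5000.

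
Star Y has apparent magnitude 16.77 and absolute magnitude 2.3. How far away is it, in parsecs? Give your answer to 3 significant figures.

m − M = 5 log₁₀(d/10 pc)
16.77 − (2.3) = 14.47 = 5 log₁₀(d/10)
d = 10 × 10^(14.47/5) = 10 × 10^2.894 = 7834 pc.

7.83×10^3 pc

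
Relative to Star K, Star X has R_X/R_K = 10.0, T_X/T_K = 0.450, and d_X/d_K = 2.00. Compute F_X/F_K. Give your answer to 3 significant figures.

1.03

L_X/L_K = (R_X/R_K)²(T_X/T_K)⁴ = (10.0)² × (0.450)⁴ = 4.101.
F_X/F_K = (L_X/L_K)/(d_X/d_K)² = 4.101 / (2.00)² = 1.025.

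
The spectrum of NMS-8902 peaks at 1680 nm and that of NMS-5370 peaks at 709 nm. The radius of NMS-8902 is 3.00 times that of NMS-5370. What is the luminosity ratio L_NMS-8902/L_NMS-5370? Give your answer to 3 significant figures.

0.285

Wien's law gives T ∝ 1/λ_max, so T_NMS-8902/T_NMS-5370 = λ_NMS-5370/λ_NMS-8902 = 709/1680 = 0.4220.
Then L ∝ R²T⁴ gives L_NMS-8902/L_NMS-5370 = (3.00)² × (0.4220)⁴ = 9.000 × 0.03172 = 0.2855.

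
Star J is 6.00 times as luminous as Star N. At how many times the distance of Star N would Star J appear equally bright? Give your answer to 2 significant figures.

Equal flux requires L_J/d_J² = L_N/d_N², so d_J/d_N = √(L_J/L_N)
= √(6.00) = 2.449.

2.4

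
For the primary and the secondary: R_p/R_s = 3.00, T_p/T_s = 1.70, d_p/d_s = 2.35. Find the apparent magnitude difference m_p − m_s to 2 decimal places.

L_p/L_s = (3.00)²(1.70)⁴ = 75.17.
F_p/F_s = (L_p/L_s)/(d_p/d_s)² = 75.17/5.523 = 13.61.
m_p − m_s = −2.5 log₁₀(13.61) = -2.83.

-2.83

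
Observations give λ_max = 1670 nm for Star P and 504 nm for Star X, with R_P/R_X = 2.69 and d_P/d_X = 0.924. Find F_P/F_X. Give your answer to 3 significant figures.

Wien's law: T_P/T_X = λ_X/λ_P = 504/1670 = 0.3018.
L_P/L_X = (R_P/R_X)²(T_P/T_X)⁴ = (2.69)²(0.3018)⁴ = 0.06003.
F_P/F_X = (L_P/L_X)/(d_P/d_X)² = 0.06003/(0.924)² = 0.07031.

0.0703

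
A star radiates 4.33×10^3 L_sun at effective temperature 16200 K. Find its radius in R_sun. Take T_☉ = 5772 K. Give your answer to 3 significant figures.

R/R_☉ = √(L/L_☉) / (T/T_☉)² = √(4.33×10^3) / (2.807)²
       = 65.80 / 7.877 = 8.353.

8.35 R_sun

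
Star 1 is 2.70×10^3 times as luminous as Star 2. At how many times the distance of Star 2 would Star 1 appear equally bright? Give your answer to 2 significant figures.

Equal flux requires L_1/d_1² = L_2/d_2², so d_1/d_2 = √(L_1/L_2)
= √(2.70×10^3) = 51.96.

52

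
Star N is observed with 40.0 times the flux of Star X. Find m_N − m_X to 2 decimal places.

m_N − m_X = −2.5 log₁₀(F_N/F_X) = −2.5 log₁₀(40.0) = −2.5 × (1.602) = -4.005.

-4.01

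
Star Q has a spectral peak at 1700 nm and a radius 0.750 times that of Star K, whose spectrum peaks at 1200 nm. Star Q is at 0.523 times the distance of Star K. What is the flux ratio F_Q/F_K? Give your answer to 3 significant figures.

0.511

Wien's law: T_Q/T_K = λ_K/λ_Q = 1200/1700 = 0.7059.
L_Q/L_K = (R_Q/R_K)²(T_Q/T_K)⁴ = (0.750)²(0.7059)⁴ = 0.1397.
F_Q/F_K = (L_Q/L_K)/(d_Q/d_K)² = 0.1397/(0.523)² = 0.5106.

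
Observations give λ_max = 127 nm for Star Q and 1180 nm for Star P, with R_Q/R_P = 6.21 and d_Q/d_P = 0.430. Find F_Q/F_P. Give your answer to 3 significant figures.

Wien's law: T_Q/T_P = λ_P/λ_Q = 1180/127 = 9.291.
L_Q/L_P = (R_Q/R_P)²(T_Q/T_P)⁴ = (6.21)²(9.291)⁴ = 2.874×10^5.
F_Q/F_P = (L_Q/L_P)/(d_Q/d_P)² = 2.874×10^5/(0.430)² = 1.554×10^6.

1.55×10^6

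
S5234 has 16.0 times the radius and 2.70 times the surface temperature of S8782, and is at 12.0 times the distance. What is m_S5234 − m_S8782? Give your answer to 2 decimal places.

L_S5234/L_S8782 = (16.0)²(2.70)⁴ = 1.360×10^4.
F_S5234/F_S8782 = (L_S5234/L_S8782)/(d_S5234/d_S8782)² = 1.360×10^4/144.0 = 94.48.
m_S5234 − m_S8782 = −2.5 log₁₀(94.48) = -4.94.

-4.94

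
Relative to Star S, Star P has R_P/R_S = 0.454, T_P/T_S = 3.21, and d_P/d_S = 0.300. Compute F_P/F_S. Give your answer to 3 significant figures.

L_P/L_S = (R_P/R_S)²(T_P/T_S)⁴ = (0.454)² × (3.21)⁴ = 21.88.
F_P/F_S = (L_P/L_S)/(d_P/d_S)² = 21.88 / (0.300)² = 243.2.

243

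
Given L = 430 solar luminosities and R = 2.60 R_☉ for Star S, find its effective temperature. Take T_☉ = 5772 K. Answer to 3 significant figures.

T/T_☉ = (L/L_☉)^(1/4) / (R/R_☉)^(1/2)
T = 5772 × (430)^(1/4) / √(2.60) = 5772 × 4.554 / 1.612 = 1.630×10^4 K.

1.63×10^4 K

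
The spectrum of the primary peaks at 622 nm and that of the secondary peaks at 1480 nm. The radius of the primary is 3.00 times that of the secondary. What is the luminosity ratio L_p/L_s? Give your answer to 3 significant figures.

Wien's law gives T ∝ 1/λ_max, so T_p/T_s = λ_s/λ_p = 1480/622 = 2.379.
Then L ∝ R²T⁴ gives L_p/L_s = (3.00)² × (2.379)⁴ = 9.000 × 32.05 = 288.5.

288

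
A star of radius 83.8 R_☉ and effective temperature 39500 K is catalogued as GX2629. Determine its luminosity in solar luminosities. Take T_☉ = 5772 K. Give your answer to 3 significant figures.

1.54×10^7 solar luminosities

L/L_☉ = (R/R_☉)² (T/T_☉)⁴ = (83.8)² × (39500/5772)⁴
       = 7022 × (6.843)⁴ = 7022 × 2193 = 1.540×10^7.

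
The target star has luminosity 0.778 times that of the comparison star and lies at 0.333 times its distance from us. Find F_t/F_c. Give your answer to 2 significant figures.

7.0

F = L/(4πd²), so F_t/F_c = (L_t/L_c) / (d_t/d_c)²
= 0.778 / (0.333)² = 0.778 / 0.1109 = 7.016.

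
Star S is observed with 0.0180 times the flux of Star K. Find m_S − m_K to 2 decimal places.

m_S − m_K = −2.5 log₁₀(F_S/F_K) = −2.5 log₁₀(0.0180) = −2.5 × (-1.745) = 4.362.

4.36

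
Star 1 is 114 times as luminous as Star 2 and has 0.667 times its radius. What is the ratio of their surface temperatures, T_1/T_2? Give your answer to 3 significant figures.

4.00

L ∝ R²T⁴ gives T ∝ (L/R²)^(1/4), so
T_1/T_2 = (114 / 0.667²)^(1/4) = (256.2)^(1/4) = 4.001.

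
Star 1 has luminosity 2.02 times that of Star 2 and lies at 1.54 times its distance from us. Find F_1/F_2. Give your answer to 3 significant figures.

0.852

F = L/(4πd²), so F_1/F_2 = (L_1/L_2) / (d_1/d_2)²
= 2.02 / (1.54)² = 2.02 / 2.372 = 0.8517.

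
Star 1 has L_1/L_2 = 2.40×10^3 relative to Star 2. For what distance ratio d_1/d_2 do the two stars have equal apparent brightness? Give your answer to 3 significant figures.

49.0

Equal flux requires L_1/d_1² = L_2/d_2², so d_1/d_2 = √(L_1/L_2)
= √(2.40×10^3) = 48.99.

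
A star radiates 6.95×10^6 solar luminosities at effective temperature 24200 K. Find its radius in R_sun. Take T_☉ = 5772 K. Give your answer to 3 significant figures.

R/R_☉ = √(L/L_☉) / (T/T_☉)² = √(6.95×10^6) / (4.193)²
       = 2636 / 17.58 = 150.0.

150 R_sun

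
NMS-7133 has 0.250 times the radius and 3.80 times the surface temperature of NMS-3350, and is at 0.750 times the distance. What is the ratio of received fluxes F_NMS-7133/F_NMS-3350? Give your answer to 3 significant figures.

23.2

L_NMS-7133/L_NMS-3350 = (R_NMS-7133/R_NMS-3350)²(T_NMS-7133/T_NMS-3350)⁴ = (0.250)² × (3.80)⁴ = 13.03.
F_NMS-7133/F_NMS-3350 = (L_NMS-7133/L_NMS-3350)/(d_NMS-7133/d_NMS-3350)² = 13.03 / (0.750)² = 23.17.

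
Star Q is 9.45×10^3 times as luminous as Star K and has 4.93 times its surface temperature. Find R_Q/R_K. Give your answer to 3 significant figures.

4.00

L ∝ R²T⁴ gives R ∝ √L / T², so
R_Q/R_K = √(9.45×10^3) / (4.93)² = 97.21 / 24.30 = 4.000.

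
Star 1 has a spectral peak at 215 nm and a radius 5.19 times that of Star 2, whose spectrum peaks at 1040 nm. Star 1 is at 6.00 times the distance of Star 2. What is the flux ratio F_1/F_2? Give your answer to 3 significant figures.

410

Wien's law: T_1/T_2 = λ_2/λ_1 = 1040/215 = 4.837.
L_1/L_2 = (R_1/R_2)²(T_1/T_2)⁴ = (5.19)²(4.837)⁴ = 1.475×10^4.
F_1/F_2 = (L_1/L_2)/(d_1/d_2)² = 1.475×10^4/(6.00)² = 409.6.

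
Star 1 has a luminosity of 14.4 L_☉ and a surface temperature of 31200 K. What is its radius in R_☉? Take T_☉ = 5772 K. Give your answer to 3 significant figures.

0.130 R_☉

R/R_☉ = √(L/L_☉) / (T/T_☉)² = √(14.4) / (5.405)²
       = 3.795 / 29.22 = 0.1299.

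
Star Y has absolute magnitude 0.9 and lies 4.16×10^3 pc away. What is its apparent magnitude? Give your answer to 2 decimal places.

14.00

m = M + 5 log₁₀(d/10 pc) = 0.9 + 5 log₁₀(4.16×10^3/10)
  = 0.9 + 5 × 2.619 = 0.9 + 13.10 = 14.00.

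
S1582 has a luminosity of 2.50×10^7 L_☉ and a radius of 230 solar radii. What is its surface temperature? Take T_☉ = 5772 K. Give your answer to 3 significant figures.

T/T_☉ = (L/L_☉)^(1/4) / (R/R_☉)^(1/2)
T = 5772 × (2.50×10^7)^(1/4) / √(230) = 5772 × 70.71 / 15.17 = 2.691×10^4 K.

2.69×10^4 K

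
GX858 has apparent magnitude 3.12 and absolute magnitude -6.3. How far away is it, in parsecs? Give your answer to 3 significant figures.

m − M = 5 log₁₀(d/10 pc)
3.12 − (-6.3) = 9.42 = 5 log₁₀(d/10)
d = 10 × 10^(9.42/5) = 10 × 10^1.884 = 765.6 pc.

766 pc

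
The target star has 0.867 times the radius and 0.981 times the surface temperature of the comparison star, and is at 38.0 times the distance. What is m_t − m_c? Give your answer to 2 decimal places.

L_t/L_c = (0.867)²(0.981)⁴ = 0.6962.
F_t/F_c = (L_t/L_c)/(d_t/d_c)² = 0.6962/1444 = 4.821×10^-4.
m_t − m_c = −2.5 log₁₀(4.821×10^-4) = 8.29.

8.29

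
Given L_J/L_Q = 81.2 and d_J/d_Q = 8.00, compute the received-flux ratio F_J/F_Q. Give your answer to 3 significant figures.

F = L/(4πd²), so F_J/F_Q = (L_J/L_Q) / (d_J/d_Q)²
= 81.2 / (8.00)² = 81.2 / 64.00 = 1.269.

1.27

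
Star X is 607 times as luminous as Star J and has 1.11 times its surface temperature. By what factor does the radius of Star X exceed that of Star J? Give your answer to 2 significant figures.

20

L ∝ R²T⁴ gives R ∝ √L / T², so
R_X/R_J = √(607) / (1.11)² = 24.64 / 1.232 = 20.00.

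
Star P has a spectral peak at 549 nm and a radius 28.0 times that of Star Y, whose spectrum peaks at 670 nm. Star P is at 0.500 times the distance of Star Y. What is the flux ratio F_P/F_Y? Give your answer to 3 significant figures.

6.96×10^3

Wien's law: T_P/T_Y = λ_Y/λ_P = 670/549 = 1.220.
L_P/L_Y = (R_P/R_Y)²(T_P/T_Y)⁴ = (28.0)²(1.220)⁴ = 1739.
F_P/F_Y = (L_P/L_Y)/(d_P/d_Y)² = 1739/(0.500)² = 6956.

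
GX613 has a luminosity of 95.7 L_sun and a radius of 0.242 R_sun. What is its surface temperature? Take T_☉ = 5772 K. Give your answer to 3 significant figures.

3.67×10^4 K

T/T_☉ = (L/L_☉)^(1/4) / (R/R_☉)^(1/2)
T = 5772 × (95.7)^(1/4) / √(0.242) = 5772 × 3.128 / 0.4919 = 3.670×10^4 K.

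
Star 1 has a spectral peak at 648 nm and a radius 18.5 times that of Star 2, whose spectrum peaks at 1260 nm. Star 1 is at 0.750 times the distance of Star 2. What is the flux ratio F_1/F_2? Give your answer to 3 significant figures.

8.70×10^3

Wien's law: T_1/T_2 = λ_2/λ_1 = 1260/648 = 1.944.
L_1/L_2 = (R_1/R_2)²(T_1/T_2)⁴ = (18.5)²(1.944)⁴ = 4892.
F_1/F_2 = (L_1/L_2)/(d_1/d_2)² = 4892/(0.750)² = 8698.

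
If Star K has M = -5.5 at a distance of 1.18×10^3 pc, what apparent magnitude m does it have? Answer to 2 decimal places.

m = M + 5 log₁₀(d/10 pc) = -5.5 + 5 log₁₀(1.18×10^3/10)
  = -5.5 + 5 × 2.072 = -5.5 + 10.36 = 4.86.

4.86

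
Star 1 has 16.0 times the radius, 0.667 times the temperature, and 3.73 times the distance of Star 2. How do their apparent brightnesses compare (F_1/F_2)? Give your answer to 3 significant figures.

L_1/L_2 = (R_1/R_2)²(T_1/T_2)⁴ = (16.0)² × (0.667)⁴ = 50.67.
F_1/F_2 = (L_1/L_2)/(d_1/d_2)² = 50.67 / (3.73)² = 3.642.

3.64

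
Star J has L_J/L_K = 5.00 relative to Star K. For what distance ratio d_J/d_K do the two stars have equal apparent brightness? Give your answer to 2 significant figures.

2.2

Equal flux requires L_J/d_J² = L_K/d_K², so d_J/d_K = √(L_J/L_K)
= √(5.00) = 2.236.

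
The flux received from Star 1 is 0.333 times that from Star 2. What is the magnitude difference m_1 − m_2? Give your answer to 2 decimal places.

m_1 − m_2 = −2.5 log₁₀(F_1/F_2) = −2.5 log₁₀(0.333) = −2.5 × (-0.478) = 1.194.

1.19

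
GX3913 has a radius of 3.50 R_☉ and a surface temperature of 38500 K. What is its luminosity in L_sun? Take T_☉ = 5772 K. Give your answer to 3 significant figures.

L/L_☉ = (R/R_☉)² (T/T_☉)⁴ = (3.50)² × (38500/5772)⁴
       = 12.25 × (6.670)⁴ = 12.25 × 1979 = 2.425×10^4.

2.42×10^4 L_sun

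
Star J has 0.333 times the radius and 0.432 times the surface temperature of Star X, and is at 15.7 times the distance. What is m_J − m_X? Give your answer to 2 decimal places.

12.01

L_J/L_X = (0.333)²(0.432)⁴ = 0.003862.
F_J/F_X = (L_J/L_X)/(d_J/d_X)² = 0.003862/246.5 = 1.567×10^-5.
m_J − m_X = −2.5 log₁₀(1.567×10^-5) = 12.01.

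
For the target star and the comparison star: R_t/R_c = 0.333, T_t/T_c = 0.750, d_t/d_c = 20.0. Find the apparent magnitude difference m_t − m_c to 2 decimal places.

10.14

L_t/L_c = (0.333)²(0.750)⁴ = 0.03509.
F_t/F_c = (L_t/L_c)/(d_t/d_c)² = 0.03509/400.0 = 8.771×10^-5.
m_t − m_c = −2.5 log₁₀(8.771×10^-5) = 10.14.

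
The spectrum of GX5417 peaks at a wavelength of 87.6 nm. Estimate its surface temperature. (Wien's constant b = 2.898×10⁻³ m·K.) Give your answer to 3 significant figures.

T = b/λ_max = 2.898×10⁻³ / (87.6×10⁻⁹) = 3.308×10^4 K.

3.31×10^4 K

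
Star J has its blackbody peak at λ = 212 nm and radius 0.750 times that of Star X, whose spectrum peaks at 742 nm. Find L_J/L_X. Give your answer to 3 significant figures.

Wien's law gives T ∝ 1/λ_max, so T_J/T_X = λ_X/λ_J = 742/212 = 3.500.
Then L ∝ R²T⁴ gives L_J/L_X = (0.750)² × (3.500)⁴ = 0.5625 × 150.1 = 84.41.

84.4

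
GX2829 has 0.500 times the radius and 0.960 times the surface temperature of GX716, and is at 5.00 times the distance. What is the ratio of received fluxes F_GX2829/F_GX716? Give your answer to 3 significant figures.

L_GX2829/L_GX716 = (R_GX2829/R_GX716)²(T_GX2829/T_GX716)⁴ = (0.500)² × (0.960)⁴ = 0.2123.
F_GX2829/F_GX716 = (L_GX2829/L_GX716)/(d_GX2829/d_GX716)² = 0.2123 / (5.00)² = 0.008493.

0.00849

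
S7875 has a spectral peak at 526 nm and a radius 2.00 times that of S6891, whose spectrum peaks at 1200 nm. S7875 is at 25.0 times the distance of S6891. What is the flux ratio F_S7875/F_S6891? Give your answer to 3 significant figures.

Wien's law: T_S7875/T_S6891 = λ_S6891/λ_S7875 = 1200/526 = 2.281.
L_S7875/L_S6891 = (R_S7875/R_S6891)²(T_S7875/T_S6891)⁴ = (2.00)²(2.281)⁴ = 108.4.
F_S7875/F_S6891 = (L_S7875/L_S6891)/(d_S7875/d_S6891)² = 108.4/(25.0)² = 0.1734.

0.173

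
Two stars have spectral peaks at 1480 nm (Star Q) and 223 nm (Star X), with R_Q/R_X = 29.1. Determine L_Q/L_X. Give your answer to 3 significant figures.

Wien's law gives T ∝ 1/λ_max, so T_Q/T_X = λ_X/λ_Q = 223/1480 = 0.1507.
Then L ∝ R²T⁴ gives L_Q/L_X = (29.1)² × (0.1507)⁴ = 846.8 × 5.154×10^-4 = 0.4365.

0.436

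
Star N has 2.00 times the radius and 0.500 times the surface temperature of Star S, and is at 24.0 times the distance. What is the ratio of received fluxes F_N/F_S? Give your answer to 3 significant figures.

L_N/L_S = (R_N/R_S)²(T_N/T_S)⁴ = (2.00)² × (0.500)⁴ = 0.2500.
F_N/F_S = (L_N/L_S)/(d_N/d_S)² = 0.2500 / (24.0)² = 4.340×10^-4.

4.34×10^-4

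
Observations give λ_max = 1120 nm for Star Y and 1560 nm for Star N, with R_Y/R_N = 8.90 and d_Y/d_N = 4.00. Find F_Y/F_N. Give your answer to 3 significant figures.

Wien's law: T_Y/T_N = λ_N/λ_Y = 1560/1120 = 1.393.
L_Y/L_N = (R_Y/R_N)²(T_Y/T_N)⁴ = (8.90)²(1.393)⁴ = 298.1.
F_Y/F_N = (L_Y/L_N)/(d_Y/d_N)² = 298.1/(4.00)² = 18.63.

18.6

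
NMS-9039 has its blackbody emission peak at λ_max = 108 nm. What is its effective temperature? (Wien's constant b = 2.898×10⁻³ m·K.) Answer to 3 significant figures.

2.68×10^4 K

T = b/λ_max = 2.898×10⁻³ / (108×10⁻⁹) = 2.683×10^4 K.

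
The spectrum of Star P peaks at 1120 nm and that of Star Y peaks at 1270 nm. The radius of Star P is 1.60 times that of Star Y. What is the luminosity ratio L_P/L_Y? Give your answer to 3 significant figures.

4.23

Wien's law gives T ∝ 1/λ_max, so T_P/T_Y = λ_Y/λ_P = 1270/1120 = 1.134.
Then L ∝ R²T⁴ gives L_P/L_Y = (1.60)² × (1.134)⁴ = 2.560 × 1.653 = 4.232.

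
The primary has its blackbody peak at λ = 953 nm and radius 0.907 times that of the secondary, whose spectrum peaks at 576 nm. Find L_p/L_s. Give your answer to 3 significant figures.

Wien's law gives T ∝ 1/λ_max, so T_p/T_s = λ_s/λ_p = 576/953 = 0.6044.
Then L ∝ R²T⁴ gives L_p/L_s = (0.907)² × (0.6044)⁴ = 0.8226 × 0.1334 = 0.1098.

0.110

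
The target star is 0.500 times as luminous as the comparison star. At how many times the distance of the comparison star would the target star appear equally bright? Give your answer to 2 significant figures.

Equal flux requires L_t/d_t² = L_c/d_c², so d_t/d_c = √(L_t/L_c)
= √(0.500) = 0.7071.

0.71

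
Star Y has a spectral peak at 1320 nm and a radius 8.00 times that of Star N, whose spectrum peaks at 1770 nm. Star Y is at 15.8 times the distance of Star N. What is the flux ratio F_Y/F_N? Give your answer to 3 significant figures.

0.829

Wien's law: T_Y/T_N = λ_N/λ_Y = 1770/1320 = 1.341.
L_Y/L_N = (R_Y/R_N)²(T_Y/T_N)⁴ = (8.00)²(1.341)⁴ = 206.9.
F_Y/F_N = (L_Y/L_N)/(d_Y/d_N)² = 206.9/(15.8)² = 0.8288.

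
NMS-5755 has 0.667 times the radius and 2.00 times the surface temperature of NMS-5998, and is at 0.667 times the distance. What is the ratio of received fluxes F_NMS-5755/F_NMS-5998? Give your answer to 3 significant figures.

16.0

L_NMS-5755/L_NMS-5998 = (R_NMS-5755/R_NMS-5998)²(T_NMS-5755/T_NMS-5998)⁴ = (0.667)² × (2.00)⁴ = 7.118.
F_NMS-5755/F_NMS-5998 = (L_NMS-5755/L_NMS-5998)/(d_NMS-5755/d_NMS-5998)² = 7.118 / (0.667)² = 16.00.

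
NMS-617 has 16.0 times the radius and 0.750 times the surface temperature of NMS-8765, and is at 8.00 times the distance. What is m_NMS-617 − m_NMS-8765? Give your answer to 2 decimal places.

L_NMS-617/L_NMS-8765 = (16.0)²(0.750)⁴ = 81.00.
F_NMS-617/F_NMS-8765 = (L_NMS-617/L_NMS-8765)/(d_NMS-617/d_NMS-8765)² = 81.00/64.00 = 1.266.
m_NMS-617 − m_NMS-8765 = −2.5 log₁₀(1.266) = -0.26.

-0.26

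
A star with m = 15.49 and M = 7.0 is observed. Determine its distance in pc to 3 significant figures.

m − M = 5 log₁₀(d/10 pc)
15.49 − (7.0) = 8.49 = 5 log₁₀(d/10)
d = 10 × 10^(8.49/5) = 10 × 10^1.698 = 498.9 pc.

499 pc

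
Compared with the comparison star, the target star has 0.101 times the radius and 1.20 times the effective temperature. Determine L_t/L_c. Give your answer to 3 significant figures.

0.0212

From the Stefan–Boltzmann law, L ∝ R²T⁴, so
L_t/L_c = (R_t/R_c)² (T_t/T_c)⁴ = (0.101)² × (1.20)⁴ = 0.01020 × 2.074 = 0.02115.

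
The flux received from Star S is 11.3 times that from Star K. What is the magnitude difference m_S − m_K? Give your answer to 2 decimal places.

-2.63

m_S − m_K = −2.5 log₁₀(F_S/F_K) = −2.5 log₁₀(11.3) = −2.5 × (1.053) = -2.633.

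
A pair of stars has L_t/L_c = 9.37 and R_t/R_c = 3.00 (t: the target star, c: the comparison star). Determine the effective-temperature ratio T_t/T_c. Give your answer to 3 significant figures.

L ∝ R²T⁴ gives T ∝ (L/R²)^(1/4), so
T_t/T_c = (9.37 / 3.00²)^(1/4) = (1.041)^(1/4) = 1.010.

1.01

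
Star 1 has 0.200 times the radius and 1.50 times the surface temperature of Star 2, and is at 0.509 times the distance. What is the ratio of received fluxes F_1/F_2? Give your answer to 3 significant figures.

L_1/L_2 = (R_1/R_2)²(T_1/T_2)⁴ = (0.200)² × (1.50)⁴ = 0.2025.
F_1/F_2 = (L_1/L_2)/(d_1/d_2)² = 0.2025 / (0.509)² = 0.7816.

0.782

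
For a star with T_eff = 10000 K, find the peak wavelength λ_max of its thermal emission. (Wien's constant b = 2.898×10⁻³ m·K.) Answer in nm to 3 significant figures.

290 nm

λ_max = b/T = 2.898×10⁻³ / 10000 = 2.90×10^-7 m = 289.8 nm.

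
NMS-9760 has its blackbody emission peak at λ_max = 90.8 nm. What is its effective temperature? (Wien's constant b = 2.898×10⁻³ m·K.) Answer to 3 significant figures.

T = b/λ_max = 2.898×10⁻³ / (90.8×10⁻⁹) = 3.192×10^4 K.

3.19×10^4 K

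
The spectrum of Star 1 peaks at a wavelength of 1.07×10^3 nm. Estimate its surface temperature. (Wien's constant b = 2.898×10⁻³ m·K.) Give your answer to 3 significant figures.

2.71×10^3 K

T = b/λ_max = 2.898×10⁻³ / (1.07×10^3×10⁻⁹) = 2708 K.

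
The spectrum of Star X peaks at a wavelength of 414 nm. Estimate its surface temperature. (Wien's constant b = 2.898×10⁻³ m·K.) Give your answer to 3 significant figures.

7.00×10^3 K

T = b/λ_max = 2.898×10⁻³ / (414×10⁻⁹) = 7000 K.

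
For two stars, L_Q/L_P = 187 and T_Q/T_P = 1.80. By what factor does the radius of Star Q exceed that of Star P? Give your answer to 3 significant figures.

L ∝ R²T⁴ gives R ∝ √L / T², so
R_Q/R_P = √(187) / (1.80)² = 13.67 / 3.240 = 4.221.

4.22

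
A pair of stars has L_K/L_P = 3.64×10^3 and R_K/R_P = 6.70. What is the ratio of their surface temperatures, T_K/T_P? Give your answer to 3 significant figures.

3.00

L ∝ R²T⁴ gives T ∝ (L/R²)^(1/4), so
T_K/T_P = (3.64×10^3 / 6.70²)^(1/4) = (81.09)^(1/4) = 3.001.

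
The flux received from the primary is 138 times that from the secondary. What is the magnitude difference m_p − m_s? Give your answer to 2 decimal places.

m_p − m_s = −2.5 log₁₀(F_p/F_s) = −2.5 log₁₀(138) = −2.5 × (2.140) = -5.350.

-5.35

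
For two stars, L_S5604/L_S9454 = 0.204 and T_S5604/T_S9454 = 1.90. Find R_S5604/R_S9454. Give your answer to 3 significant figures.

0.125

L ∝ R²T⁴ gives R ∝ √L / T², so
R_S5604/R_S9454 = √(0.204) / (1.90)² = 0.4517 / 3.610 = 0.1251.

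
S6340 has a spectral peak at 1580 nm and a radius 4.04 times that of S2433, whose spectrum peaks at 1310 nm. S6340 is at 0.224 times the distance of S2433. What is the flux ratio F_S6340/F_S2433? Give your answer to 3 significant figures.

154

Wien's law: T_S6340/T_S2433 = λ_S2433/λ_S6340 = 1310/1580 = 0.8291.
L_S6340/L_S2433 = (R_S6340/R_S2433)²(T_S6340/T_S2433)⁴ = (4.04)²(0.8291)⁴ = 7.713.
F_S6340/F_S2433 = (L_S6340/L_S2433)/(d_S6340/d_S2433)² = 7.713/(0.224)² = 153.7.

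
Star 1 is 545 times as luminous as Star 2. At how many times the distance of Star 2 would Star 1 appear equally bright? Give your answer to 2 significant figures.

Equal flux requires L_1/d_1² = L_2/d_2², so d_1/d_2 = √(L_1/L_2)
= √(545) = 23.35.

23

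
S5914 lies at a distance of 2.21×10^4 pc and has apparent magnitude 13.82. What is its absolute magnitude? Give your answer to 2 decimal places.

-2.90

M = m − 5 log₁₀(d/10 pc) = 13.82 − 5 log₁₀(2.21×10^4/10)
  = 13.82 − 5 × 3.344 = 13.82 − 16.72 = -2.90.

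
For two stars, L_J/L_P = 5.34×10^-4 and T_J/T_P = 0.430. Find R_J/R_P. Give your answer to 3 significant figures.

0.125

L ∝ R²T⁴ gives R ∝ √L / T², so
R_J/R_P = √(5.34×10^-4) / (0.430)² = 0.02311 / 0.1849 = 0.1250.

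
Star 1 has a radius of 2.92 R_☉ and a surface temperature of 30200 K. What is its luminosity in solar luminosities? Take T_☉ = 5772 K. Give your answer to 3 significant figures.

L/L_☉ = (R/R_☉)² (T/T_☉)⁴ = (2.92)² × (30200/5772)⁴
       = 8.526 × (5.232)⁴ = 8.526 × 749.4 = 6390.

6.39×10^3 solar luminosities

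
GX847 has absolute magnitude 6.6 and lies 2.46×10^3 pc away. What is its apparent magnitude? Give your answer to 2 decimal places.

18.55

m = M + 5 log₁₀(d/10 pc) = 6.6 + 5 log₁₀(2.46×10^3/10)
  = 6.6 + 5 × 2.391 = 6.6 + 11.95 = 18.55.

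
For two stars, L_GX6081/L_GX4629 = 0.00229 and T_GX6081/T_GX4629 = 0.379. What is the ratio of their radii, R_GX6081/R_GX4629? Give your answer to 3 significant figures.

0.333

L ∝ R²T⁴ gives R ∝ √L / T², so
R_GX6081/R_GX4629 = √(0.00229) / (0.379)² = 0.04785 / 0.1436 = 0.3331.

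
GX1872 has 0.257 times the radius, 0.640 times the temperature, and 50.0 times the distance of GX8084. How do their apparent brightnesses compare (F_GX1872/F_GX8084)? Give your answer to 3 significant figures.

4.43×10^-6

L_GX1872/L_GX8084 = (R_GX1872/R_GX8084)²(T_GX1872/T_GX8084)⁴ = (0.257)² × (0.640)⁴ = 0.01108.
F_GX1872/F_GX8084 = (L_GX1872/L_GX8084)/(d_GX1872/d_GX8084)² = 0.01108 / (50.0)² = 4.432×10^-6.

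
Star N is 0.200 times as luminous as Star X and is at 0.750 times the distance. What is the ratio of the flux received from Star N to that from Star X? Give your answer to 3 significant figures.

F = L/(4πd²), so F_N/F_X = (L_N/L_X) / (d_N/d_X)²
= 0.200 / (0.750)² = 0.200 / 0.5625 = 0.3556.

0.356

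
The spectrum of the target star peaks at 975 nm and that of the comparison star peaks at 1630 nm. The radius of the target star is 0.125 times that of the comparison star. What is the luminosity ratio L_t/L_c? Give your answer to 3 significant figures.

0.122

Wien's law gives T ∝ 1/λ_max, so T_t/T_c = λ_c/λ_t = 1630/975 = 1.672.
Then L ∝ R²T⁴ gives L_t/L_c = (0.125)² × (1.672)⁴ = 0.01562 × 7.811 = 0.1221.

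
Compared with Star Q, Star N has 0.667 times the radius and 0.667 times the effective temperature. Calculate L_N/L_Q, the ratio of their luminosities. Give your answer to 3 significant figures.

0.0881

From the Stefan–Boltzmann law, L ∝ R²T⁴, so
L_N/L_Q = (R_N/R_Q)² (T_N/T_Q)⁴ = (0.667)² × (0.667)⁴ = 0.4449 × 0.1979 = 0.08806.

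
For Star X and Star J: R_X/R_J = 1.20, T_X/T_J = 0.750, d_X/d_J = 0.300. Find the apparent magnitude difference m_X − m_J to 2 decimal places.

L_X/L_J = (1.20)²(0.750)⁴ = 0.4556.
F_X/F_J = (L_X/L_J)/(d_X/d_J)² = 0.4556/0.09000 = 5.062.
m_X − m_J = −2.5 log₁₀(5.062) = -1.76.

-1.76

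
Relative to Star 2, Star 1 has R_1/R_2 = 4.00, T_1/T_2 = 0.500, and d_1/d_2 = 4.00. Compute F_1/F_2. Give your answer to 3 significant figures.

L_1/L_2 = (R_1/R_2)²(T_1/T_2)⁴ = (4.00)² × (0.500)⁴ = 1.000.
F_1/F_2 = (L_1/L_2)/(d_1/d_2)² = 1.000 / (4.00)² = 0.06250.

0.0625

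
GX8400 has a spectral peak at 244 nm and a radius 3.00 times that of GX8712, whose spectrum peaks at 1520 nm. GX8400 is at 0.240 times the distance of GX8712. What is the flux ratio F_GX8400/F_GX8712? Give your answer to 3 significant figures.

2.35×10^5

Wien's law: T_GX8400/T_GX8712 = λ_GX8712/λ_GX8400 = 1520/244 = 6.230.
L_GX8400/L_GX8712 = (R_GX8400/R_GX8712)²(T_GX8400/T_GX8712)⁴ = (3.00)²(6.230)⁴ = 1.355×10^4.
F_GX8400/F_GX8712 = (L_GX8400/L_GX8712)/(d_GX8400/d_GX8712)² = 1.355×10^4/(0.240)² = 2.353×10^5.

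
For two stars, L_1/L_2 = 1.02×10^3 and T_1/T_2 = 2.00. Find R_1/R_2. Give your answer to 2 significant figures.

L ∝ R²T⁴ gives R ∝ √L / T², so
R_1/R_2 = √(1.02×10^3) / (2.00)² = 31.94 / 4.000 = 7.984.

8.0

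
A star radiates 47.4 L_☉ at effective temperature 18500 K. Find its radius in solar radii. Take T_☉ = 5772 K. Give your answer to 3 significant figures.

0.670 solar radii

R/R_☉ = √(L/L_☉) / (T/T_☉)² = √(47.4) / (3.205)²
       = 6.885 / 10.27 = 0.6702.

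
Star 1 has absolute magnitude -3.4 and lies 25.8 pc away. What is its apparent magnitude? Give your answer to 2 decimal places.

m = M + 5 log₁₀(d/10 pc) = -3.4 + 5 log₁₀(25.8/10)
  = -3.4 + 5 × 0.412 = -3.4 + 2.06 = -1.34.

-1.34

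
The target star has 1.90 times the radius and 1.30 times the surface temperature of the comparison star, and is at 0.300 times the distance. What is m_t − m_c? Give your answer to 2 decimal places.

-5.15

L_t/L_c = (1.90)²(1.30)⁴ = 10.31.
F_t/F_c = (L_t/L_c)/(d_t/d_c)² = 10.31/0.09000 = 114.6.
m_t − m_c = −2.5 log₁₀(114.6) = -5.15.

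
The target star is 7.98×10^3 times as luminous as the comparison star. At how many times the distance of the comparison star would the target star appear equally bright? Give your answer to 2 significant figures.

89

Equal flux requires L_t/d_t² = L_c/d_c², so d_t/d_c = √(L_t/L_c)
= √(7.98×10^3) = 89.33.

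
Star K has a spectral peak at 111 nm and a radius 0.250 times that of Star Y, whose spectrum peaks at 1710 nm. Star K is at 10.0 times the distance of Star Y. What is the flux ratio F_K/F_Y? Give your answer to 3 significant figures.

35.2

Wien's law: T_K/T_Y = λ_Y/λ_K = 1710/111 = 15.41.
L_K/L_Y = (R_K/R_Y)²(T_K/T_Y)⁴ = (0.250)²(15.41)⁴ = 3520.
F_K/F_Y = (L_K/L_Y)/(d_K/d_Y)² = 3520/(10.0)² = 35.20.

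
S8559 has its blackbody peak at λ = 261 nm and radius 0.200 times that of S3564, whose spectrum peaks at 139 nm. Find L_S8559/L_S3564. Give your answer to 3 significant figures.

0.00322

Wien's law gives T ∝ 1/λ_max, so T_S8559/T_S3564 = λ_S3564/λ_S8559 = 139/261 = 0.5326.
Then L ∝ R²T⁴ gives L_S8559/L_S3564 = (0.200)² × (0.5326)⁴ = 0.04000 × 0.08044 = 0.003218.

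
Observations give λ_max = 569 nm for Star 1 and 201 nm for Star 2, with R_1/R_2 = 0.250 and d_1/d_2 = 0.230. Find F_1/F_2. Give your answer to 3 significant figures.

0.0184

Wien's law: T_1/T_2 = λ_2/λ_1 = 201/569 = 0.3533.
L_1/L_2 = (R_1/R_2)²(T_1/T_2)⁴ = (0.250)²(0.3533)⁴ = 9.732×10^-4.
F_1/F_2 = (L_1/L_2)/(d_1/d_2)² = 9.732×10^-4/(0.230)² = 0.01840.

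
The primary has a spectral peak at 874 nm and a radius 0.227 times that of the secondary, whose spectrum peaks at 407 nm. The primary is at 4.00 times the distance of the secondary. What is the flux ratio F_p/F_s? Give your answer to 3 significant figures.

1.51×10^-4

Wien's law: T_p/T_s = λ_s/λ_p = 407/874 = 0.4657.
L_p/L_s = (R_p/R_s)²(T_p/T_s)⁴ = (0.227)²(0.4657)⁴ = 0.002423.
F_p/F_s = (L_p/L_s)/(d_p/d_s)² = 0.002423/(4.00)² = 1.514×10^-4.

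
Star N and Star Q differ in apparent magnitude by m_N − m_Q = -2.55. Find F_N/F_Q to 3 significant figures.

10.5

F_N/F_Q = 10^(−(m_N − m_Q)/2.5) = 10^(2.55/2.5) = 10^1.020 = 10.47.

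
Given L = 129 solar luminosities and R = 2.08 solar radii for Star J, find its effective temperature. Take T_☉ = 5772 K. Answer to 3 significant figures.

1.35×10^4 K

T/T_☉ = (L/L_☉)^(1/4) / (R/R_☉)^(1/2)
T = 5772 × (129)^(1/4) / √(2.08) = 5772 × 3.370 / 1.442 = 1.349×10^4 K.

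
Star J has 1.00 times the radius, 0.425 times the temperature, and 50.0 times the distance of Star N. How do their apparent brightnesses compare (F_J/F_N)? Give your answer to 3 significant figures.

L_J/L_N = (R_J/R_N)²(T_J/T_N)⁴ = (1.00)² × (0.425)⁴ = 0.03263.
F_J/F_N = (L_J/L_N)/(d_J/d_N)² = 0.03263 / (50.0)² = 1.305×10^-5.

1.31×10^-5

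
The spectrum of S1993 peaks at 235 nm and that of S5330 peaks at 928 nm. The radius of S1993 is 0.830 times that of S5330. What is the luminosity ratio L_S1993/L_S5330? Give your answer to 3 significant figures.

Wien's law gives T ∝ 1/λ_max, so T_S1993/T_S5330 = λ_S5330/λ_S1993 = 928/235 = 3.949.
Then L ∝ R²T⁴ gives L_S1993/L_S5330 = (0.830)² × (3.949)⁴ = 0.6889 × 243.2 = 167.5.

168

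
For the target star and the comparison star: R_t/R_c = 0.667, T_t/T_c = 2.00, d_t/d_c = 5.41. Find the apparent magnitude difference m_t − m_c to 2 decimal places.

1.54

L_t/L_c = (0.667)²(2.00)⁴ = 7.118.
F_t/F_c = (L_t/L_c)/(d_t/d_c)² = 7.118/29.27 = 0.2432.
m_t − m_c = −2.5 log₁₀(0.2432) = 1.54.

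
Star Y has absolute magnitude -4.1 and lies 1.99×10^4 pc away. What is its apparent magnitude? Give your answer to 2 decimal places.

m = M + 5 log₁₀(d/10 pc) = -4.1 + 5 log₁₀(1.99×10^4/10)
  = -4.1 + 5 × 3.299 = -4.1 + 16.49 = 12.39.

12.39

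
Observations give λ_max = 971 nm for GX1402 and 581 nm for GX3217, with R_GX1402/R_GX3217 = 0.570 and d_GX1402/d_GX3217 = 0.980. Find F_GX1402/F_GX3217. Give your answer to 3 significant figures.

0.0434

Wien's law: T_GX1402/T_GX3217 = λ_GX3217/λ_GX1402 = 581/971 = 0.5984.
L_GX1402/L_GX3217 = (R_GX1402/R_GX3217)²(T_GX1402/T_GX3217)⁴ = (0.570)²(0.5984)⁴ = 0.04165.
F_GX1402/F_GX3217 = (L_GX1402/L_GX3217)/(d_GX1402/d_GX3217)² = 0.04165/(0.980)² = 0.04336.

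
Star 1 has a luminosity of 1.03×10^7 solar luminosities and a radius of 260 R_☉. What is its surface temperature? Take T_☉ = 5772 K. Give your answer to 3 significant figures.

T/T_☉ = (L/L_☉)^(1/4) / (R/R_☉)^(1/2)
T = 5772 × (1.03×10^7)^(1/4) / √(260) = 5772 × 56.65 / 16.12 = 2.028×10^4 K.

2.03×10^4 K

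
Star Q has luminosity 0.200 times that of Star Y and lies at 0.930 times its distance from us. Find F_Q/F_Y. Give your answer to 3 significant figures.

F = L/(4πd²), so F_Q/F_Y = (L_Q/L_Y) / (d_Q/d_Y)²
= 0.200 / (0.930)² = 0.200 / 0.8649 = 0.2312.

0.231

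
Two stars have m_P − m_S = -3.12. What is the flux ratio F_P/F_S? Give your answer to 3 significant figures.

F_P/F_S = 10^(−(m_P − m_S)/2.5) = 10^(3.12/2.5) = 10^1.248 = 17.70.

17.7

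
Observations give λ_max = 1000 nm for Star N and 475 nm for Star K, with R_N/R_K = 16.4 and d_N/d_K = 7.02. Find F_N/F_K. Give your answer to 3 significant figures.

0.278

Wien's law: T_N/T_K = λ_K/λ_N = 475/1000 = 0.4750.
L_N/L_K = (R_N/R_K)²(T_N/T_K)⁴ = (16.4)²(0.4750)⁴ = 13.69.
F_N/F_K = (L_N/L_K)/(d_N/d_K)² = 13.69/(7.02)² = 0.2778.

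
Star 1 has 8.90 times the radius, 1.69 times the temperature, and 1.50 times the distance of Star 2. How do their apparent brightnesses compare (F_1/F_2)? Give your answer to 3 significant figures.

L_1/L_2 = (R_1/R_2)²(T_1/T_2)⁴ = (8.90)² × (1.69)⁴ = 646.1.
F_1/F_2 = (L_1/L_2)/(d_1/d_2)² = 646.1 / (1.50)² = 287.2.

287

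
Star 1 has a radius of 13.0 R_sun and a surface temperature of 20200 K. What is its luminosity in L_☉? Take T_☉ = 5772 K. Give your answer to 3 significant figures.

2.54×10^4 L_☉

L/L_☉ = (R/R_☉)² (T/T_☉)⁴ = (13.0)² × (20200/5772)⁴
       = 169.0 × (3.500)⁴ = 169.0 × 150.0 = 2.535×10^4.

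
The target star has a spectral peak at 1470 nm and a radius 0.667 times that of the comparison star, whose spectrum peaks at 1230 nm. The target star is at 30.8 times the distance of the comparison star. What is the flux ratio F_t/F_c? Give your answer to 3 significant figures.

Wien's law: T_t/T_c = λ_c/λ_t = 1230/1470 = 0.8367.
L_t/L_c = (R_t/R_c)²(T_t/T_c)⁴ = (0.667)²(0.8367)⁴ = 0.2181.
F_t/F_c = (L_t/L_c)/(d_t/d_c)² = 0.2181/(30.8)² = 2.299×10^-4.

2.30×10^-4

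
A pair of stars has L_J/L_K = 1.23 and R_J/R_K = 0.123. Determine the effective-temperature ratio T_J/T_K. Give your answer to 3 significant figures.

3.00

L ∝ R²T⁴ gives T ∝ (L/R²)^(1/4), so
T_J/T_K = (1.23 / 0.123²)^(1/4) = (81.30)^(1/4) = 3.003.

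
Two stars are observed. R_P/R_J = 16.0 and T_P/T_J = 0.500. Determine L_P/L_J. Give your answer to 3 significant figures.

16.0

From the Stefan–Boltzmann law, L ∝ R²T⁴, so
L_P/L_J = (R_P/R_J)² (T_P/T_J)⁴ = (16.0)² × (0.500)⁴ = 256.0 × 0.06250 = 16.00.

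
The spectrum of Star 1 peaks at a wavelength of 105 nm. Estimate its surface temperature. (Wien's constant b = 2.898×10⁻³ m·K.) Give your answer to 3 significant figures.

2.76×10^4 K

T = b/λ_max = 2.898×10⁻³ / (105×10⁻⁹) = 2.760×10^4 K.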